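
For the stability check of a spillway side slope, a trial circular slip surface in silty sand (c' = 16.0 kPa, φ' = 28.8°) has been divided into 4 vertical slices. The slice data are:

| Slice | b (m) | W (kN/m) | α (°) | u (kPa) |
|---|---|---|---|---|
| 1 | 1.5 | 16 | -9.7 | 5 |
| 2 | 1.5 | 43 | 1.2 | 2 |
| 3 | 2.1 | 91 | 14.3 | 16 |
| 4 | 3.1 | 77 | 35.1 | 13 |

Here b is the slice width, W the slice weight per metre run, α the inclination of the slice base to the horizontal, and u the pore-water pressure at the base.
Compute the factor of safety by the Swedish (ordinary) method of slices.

FS = 3.19

Ordinary method of slices: FS = Σ[c'·Δl_i + (W_i cosα_i − u_i·Δl_i)·tanφ'] / Σ W_i sinα_i, with Δl_i = b_i / cosα_i.
Slice 1: Δl = 1.5/cos(-9.7°) = 1.522 m; N'_1 = 16·cos(-9.7°) − 5·1.522 = 8.2; c'Δl = 24.35; W sinα = -2.7
Slice 2: Δl = 1.5/cos1.2° = 1.500 m; N'_2 = 43·cos1.2° − 2·1.500 = 40.0; c'Δl = 24.01; W sinα = 0.9
Slice 3: Δl = 2.1/cos14.3° = 2.167 m; N'_3 = 91·cos14.3° − 16·2.167 = 53.5; c'Δl = 34.67; W sinα = 22.5
Slice 4: Δl = 3.1/cos35.1° = 3.789 m; N'_4 = 77·cos35.1° − 13·3.789 = 13.7; c'Δl = 60.62; W sinα = 44.3
Σc'Δl = 143.7 kN/m; ΣN' = 115.4 kN/m; ΣW sinα = 65.0 kN/m
Resisting = 143.7 + 115.4·tan28.8° = 143.7 + 63.4 = 207.1 kN/m
FS = 207.1 / 65.0 = 3.188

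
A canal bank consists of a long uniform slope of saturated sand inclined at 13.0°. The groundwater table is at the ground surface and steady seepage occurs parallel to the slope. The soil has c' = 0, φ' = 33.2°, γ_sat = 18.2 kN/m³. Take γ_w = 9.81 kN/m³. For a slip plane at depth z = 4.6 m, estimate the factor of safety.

With seepage parallel to the slope and the water table at the surface, the effective normal stress on the slip plane uses the buoyant unit weight γ' = γ_sat − γ_w while the driving shear stress uses γ_sat:
FS = [c' + γ' z cos²β tanφ'] / [γ_sat z sinβ cosβ]
(For c' = 0 this reduces to FS = (γ'/γ_sat)·tanφ'/tanβ.)
γ' = 18.2 − 9.81 = 8.39 kN/m³
Numerator = 0.0 + 8.39·4.6·cos²13.0°·tan33.2° = 0.0 + 8.39·4.6·0.9494·0.6544 = 23.977 kPa
Denominator = 18.2·4.6·sin13.0°·cos13.0° = 18.2·4.6·0.2250·0.9744 = 18.350 kPa
FS = 23.977 / 18.350 = 1.307

FS = 1.31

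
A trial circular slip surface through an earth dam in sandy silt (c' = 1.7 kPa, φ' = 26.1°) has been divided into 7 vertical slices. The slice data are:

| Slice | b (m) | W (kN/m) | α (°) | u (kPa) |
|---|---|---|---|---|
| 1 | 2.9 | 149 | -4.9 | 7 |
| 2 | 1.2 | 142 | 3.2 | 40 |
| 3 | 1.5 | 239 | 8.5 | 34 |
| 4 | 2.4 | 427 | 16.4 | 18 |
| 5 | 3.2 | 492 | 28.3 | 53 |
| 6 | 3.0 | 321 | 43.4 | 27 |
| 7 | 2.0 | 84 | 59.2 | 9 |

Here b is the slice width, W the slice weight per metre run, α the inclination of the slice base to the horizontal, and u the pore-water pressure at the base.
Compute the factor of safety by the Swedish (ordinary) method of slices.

FS = 0.88

Ordinary method of slices: FS = Σ[c'·Δl_i + (W_i cosα_i − u_i·Δl_i)·tanφ'] / Σ W_i sinα_i, with Δl_i = b_i / cosα_i.
Slice 1: Δl = 2.9/cos(-4.9°) = 2.911 m; N'_1 = 149·cos(-4.9°) − 7·2.911 = 128.1; c'Δl = 4.95; W sinα = -12.7
Slice 2: Δl = 1.2/cos3.2° = 1.202 m; N'_2 = 142·cos3.2° − 40·1.202 = 93.7; c'Δl = 2.04; W sinα = 7.9
Slice 3: Δl = 1.5/cos8.5° = 1.517 m; N'_3 = 239·cos8.5° − 34·1.517 = 184.8; c'Δl = 2.58; W sinα = 35.3
Slice 4: Δl = 2.4/cos16.4° = 2.502 m; N'_4 = 427·cos16.4° − 18·2.502 = 364.6; c'Δl = 4.25; W sinα = 120.6
Slice 5: Δl = 3.2/cos28.3° = 3.634 m; N'_5 = 492·cos28.3° − 53·3.634 = 240.6; c'Δl = 6.18; W sinα = 233.3
Slice 6: Δl = 3.0/cos43.4° = 4.129 m; N'_6 = 321·cos43.4° − 27·4.129 = 121.7; c'Δl = 7.02; W sinα = 220.6
Slice 7: Δl = 2.0/cos59.2° = 3.906 m; N'_7 = 84·cos59.2° − 9·3.906 = 7.9; c'Δl = 6.64; W sinα = 72.2
Σc'Δl = 33.7 kN/m; ΣN' = 1141.4 kN/m; ΣW sinα = 677.0 kN/m
Resisting = 33.7 + 1141.4·tan26.1° = 33.7 + 559.1 = 592.8 kN/m
FS = 592.8 / 677.0 = 0.876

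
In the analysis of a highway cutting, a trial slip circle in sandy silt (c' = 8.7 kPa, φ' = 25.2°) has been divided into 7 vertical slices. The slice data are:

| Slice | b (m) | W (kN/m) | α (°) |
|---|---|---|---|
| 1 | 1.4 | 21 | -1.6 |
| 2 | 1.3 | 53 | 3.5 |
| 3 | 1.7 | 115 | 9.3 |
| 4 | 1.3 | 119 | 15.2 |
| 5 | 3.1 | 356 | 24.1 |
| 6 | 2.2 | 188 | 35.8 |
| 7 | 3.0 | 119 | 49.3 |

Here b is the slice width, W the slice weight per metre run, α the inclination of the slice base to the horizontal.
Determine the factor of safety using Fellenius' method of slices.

Ordinary method of slices: FS = Σ[c'·Δl_i + (W_i cosα_i)·tanφ'] / Σ W_i sinα_i, with Δl_i = b_i / cosα_i.
Slice 1: Δl = 1.4/cos(-1.6°) = 1.401 m; N'_1 = 21·cos(-1.6°) = 21.0; c'Δl = 12.18; W sinα = -0.6
Slice 2: Δl = 1.3/cos3.5° = 1.302 m; N'_2 = 53·cos3.5° = 52.9; c'Δl = 11.33; W sinα = 3.2
Slice 3: Δl = 1.7/cos9.3° = 1.723 m; N'_3 = 115·cos9.3° = 113.5; c'Δl = 14.99; W sinα = 18.6
Slice 4: Δl = 1.3/cos15.2° = 1.347 m; N'_4 = 119·cos15.2° = 114.8; c'Δl = 11.72; W sinα = 31.2
Slice 5: Δl = 3.1/cos24.1° = 3.396 m; N'_5 = 356·cos24.1° = 325.0; c'Δl = 29.55; W sinα = 145.4
Slice 6: Δl = 2.2/cos35.8° = 2.712 m; N'_6 = 188·cos35.8° = 152.5; c'Δl = 23.60; W sinα = 110.0
Slice 7: Δl = 3.0/cos49.3° = 4.601 m; N'_7 = 119·cos49.3° = 77.6; c'Δl = 40.02; W sinα = 90.2
Σc'Δl = 143.4 kN/m; ΣN' = 857.3 kN/m; ΣW sinα = 398.0 kN/m
Resisting = 143.4 + 857.3·tan25.2° = 143.4 + 403.4 = 546.8 kN/m
FS = 546.8 / 398.0 = 1.374

FS = 1.37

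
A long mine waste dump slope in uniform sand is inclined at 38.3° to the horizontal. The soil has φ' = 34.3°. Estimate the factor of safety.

FS = 0.86

For a dry cohesionless infinite slope the factor of safety is FS = tanφ' / tanβ.
FS = tan34.3° / tan38.3° = 0.6822 / 0.7898 = 0.864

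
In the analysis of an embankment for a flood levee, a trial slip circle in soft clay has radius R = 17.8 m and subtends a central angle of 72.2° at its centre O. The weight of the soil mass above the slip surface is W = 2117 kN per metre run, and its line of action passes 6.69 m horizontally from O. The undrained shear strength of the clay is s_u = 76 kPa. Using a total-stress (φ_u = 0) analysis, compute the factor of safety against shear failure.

Taking moments about the centre O, the resisting moment is provided by the undrained shear strength acting along the arc:
Arc length L_a = R·θ = 17.8·(72.2°·π/180) = 17.8·1.2601 = 22.43 m
M_R = s_u·L_a·R = 76·22.43·17.8 = 30343.7 kN·m/m
M_D = W·d = 2117·6.69 = 14162.7 kN·m/m
FS = M_R / M_D = 30343.7 / 14162.7 = 2.143

FS = 2.14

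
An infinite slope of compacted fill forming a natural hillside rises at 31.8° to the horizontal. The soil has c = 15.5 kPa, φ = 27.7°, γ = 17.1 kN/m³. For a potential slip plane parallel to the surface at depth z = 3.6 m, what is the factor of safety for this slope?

FS = 1.41

For an infinite slope with a slip plane parallel to the surface (no pore pressure): FS = [c + γz cos²β tanφ] / [γz sinβ cosβ].
γz = 17.1·3.6 = 61.56 kN/m²
Numerator = 15.5 + 61.56·cos²31.8°·tan27.7° = 15.5 + 61.56·0.7223·0.5250 = 38.845 kPa
Denominator = 61.56·sin31.8°·cos31.8° = 61.56·0.5270·0.8499 = 27.570 kPa
FS = 38.845 / 27.570 = 1.409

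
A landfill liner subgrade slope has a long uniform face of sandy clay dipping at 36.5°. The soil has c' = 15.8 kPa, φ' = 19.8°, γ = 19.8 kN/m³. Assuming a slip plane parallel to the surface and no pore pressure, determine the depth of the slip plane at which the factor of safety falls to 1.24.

z = 2.21 m

Setting FS = 1.24 in FS = [c' + γz cos²β tanφ'] / [γz sinβ cosβ] and solving for z:
z = c' / [γ cosβ (FS·sinβ − cosβ·tanφ')]
  = 15.8 / [19.8·cos36.5°·(1.24·sin36.5° − cos36.5°·tan19.8°)]
  = 15.8 / [19.8·0.8039·(1.24·0.5948 − 0.8039·0.3600)]
  = 15.8 / 7.1333 = 2.215 m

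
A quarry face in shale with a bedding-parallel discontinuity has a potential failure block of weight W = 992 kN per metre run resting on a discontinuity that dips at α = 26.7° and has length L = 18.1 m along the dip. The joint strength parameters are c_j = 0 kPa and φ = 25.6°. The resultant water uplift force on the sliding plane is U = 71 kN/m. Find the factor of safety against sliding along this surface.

FS = 0.88

Resolving the block weight along and normal to the plane and applying the Mohr–Coulomb strength on the joint:
N' = W cosα − U = 992·cos26.7° − 71 = 815.2 kN/m
Driving force T = W sinα = 992·sin26.7° = 445.7 kN/m
Resisting force R = c_j·L + N'·tanφ = 0·18.1 + 815.2·tan25.6° = 0.0 + 390.6 = 390.6 kN/m
FS = R / T = 390.6 / 445.7 = 0.876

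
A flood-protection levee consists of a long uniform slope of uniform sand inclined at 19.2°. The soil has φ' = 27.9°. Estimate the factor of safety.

For a dry cohesionless infinite slope the factor of safety is FS = tanφ' / tanβ.
FS = tan27.9° / tan19.2° = 0.5295 / 0.3482 = 1.520

FS = 1.52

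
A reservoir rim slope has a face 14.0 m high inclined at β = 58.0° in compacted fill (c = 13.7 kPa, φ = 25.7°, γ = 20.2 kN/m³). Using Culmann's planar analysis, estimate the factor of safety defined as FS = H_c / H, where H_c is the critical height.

H_c = (4c/γ) · sinβ cosφ / [1 − cos(β − φ)]
    = (4·13.7/20.2) · sin58.0°·cos25.7° / [1 − cos32.3°]
    = 2.713 · 0.7642 / 0.1547 = 13.40 m
FS = H_c / H = 13.40 / 14.0 = 0.957

FS = 0.96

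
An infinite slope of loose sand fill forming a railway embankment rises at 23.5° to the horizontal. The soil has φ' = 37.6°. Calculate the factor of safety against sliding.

FS = 1.77

For a dry cohesionless infinite slope the factor of safety is FS = tanφ' / tanβ.
FS = tan37.6° / tan23.5° = 0.7701 / 0.4348 = 1.771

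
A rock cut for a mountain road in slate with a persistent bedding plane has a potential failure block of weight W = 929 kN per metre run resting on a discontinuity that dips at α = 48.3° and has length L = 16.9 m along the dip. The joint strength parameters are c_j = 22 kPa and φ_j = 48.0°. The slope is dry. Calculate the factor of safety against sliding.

Resolving the block weight along and normal to the plane and applying the Mohr–Coulomb strength on the joint:
N' = W cosα = 929·cos48.3° = 618.0 kN/m
Driving force T = W sinα = 929·sin48.3° = 693.6 kN/m
Resisting force R = c_j·L + N'·tanφ_j = 22·16.9 + 618.0·tan48.0° = 371.8 + 686.4 = 1058.2 kN/m
FS = R / T = 1058.2 / 693.6 = 1.526

FS = 1.53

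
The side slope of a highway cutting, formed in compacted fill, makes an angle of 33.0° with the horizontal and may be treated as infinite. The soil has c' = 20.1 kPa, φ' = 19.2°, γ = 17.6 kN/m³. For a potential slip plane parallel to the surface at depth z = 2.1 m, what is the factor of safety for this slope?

FS = 1.73

For an infinite slope with a slip plane parallel to the surface (no pore pressure): FS = [c' + γz cos²β tanφ'] / [γz sinβ cosβ].
γz = 17.6·2.1 = 36.96 kN/m²
Numerator = 20.1 + 36.96·cos²33.0°·tan19.2° = 20.1 + 36.96·0.7034·0.3482 = 29.153 kPa
Denominator = 36.96·sin33.0°·cos33.0° = 36.96·0.5446·0.8387 = 16.882 kPa
FS = 29.153 / 16.882 = 1.727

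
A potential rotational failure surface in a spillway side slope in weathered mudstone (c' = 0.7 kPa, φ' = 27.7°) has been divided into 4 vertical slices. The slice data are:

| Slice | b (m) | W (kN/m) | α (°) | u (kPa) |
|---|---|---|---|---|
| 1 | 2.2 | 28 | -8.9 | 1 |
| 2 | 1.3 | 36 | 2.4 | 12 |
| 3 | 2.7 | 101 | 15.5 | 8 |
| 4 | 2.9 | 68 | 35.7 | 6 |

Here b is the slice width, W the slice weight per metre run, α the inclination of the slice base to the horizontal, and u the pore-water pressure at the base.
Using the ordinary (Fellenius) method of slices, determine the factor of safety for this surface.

FS = 1.38

Ordinary method of slices: FS = Σ[c'·Δl_i + (W_i cosα_i − u_i·Δl_i)·tanφ'] / Σ W_i sinα_i, with Δl_i = b_i / cosα_i.
Slice 1: Δl = 2.2/cos(-8.9°) = 2.227 m; N'_1 = 28·cos(-8.9°) − 1·2.227 = 25.4; c'Δl = 1.56; W sinα = -4.3
Slice 2: Δl = 1.3/cos2.4° = 1.301 m; N'_2 = 36·cos2.4° − 12·1.301 = 20.4; c'Δl = 0.91; W sinα = 1.5
Slice 3: Δl = 2.7/cos15.5° = 2.802 m; N'_3 = 101·cos15.5° − 8·2.802 = 74.9; c'Δl = 1.96; W sinα = 27.0
Slice 4: Δl = 2.9/cos35.7° = 3.571 m; N'_4 = 68·cos35.7° − 6·3.571 = 33.8; c'Δl = 2.50; W sinα = 39.7
Σc'Δl = 6.9 kN/m; ΣN' = 154.5 kN/m; ΣW sinα = 63.8 kN/m
Resisting = 6.9 + 154.5·tan27.7° = 6.9 + 81.1 = 88.0 kN/m
FS = 88.0 / 63.8 = 1.379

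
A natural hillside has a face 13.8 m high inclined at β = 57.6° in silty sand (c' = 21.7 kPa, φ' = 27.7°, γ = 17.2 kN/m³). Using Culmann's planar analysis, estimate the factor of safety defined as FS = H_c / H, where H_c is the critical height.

FS = 2.05

H_c = (4c'/γ) · sinβ cosφ' / [1 − cos(β − φ')]
    = (4·21.7/17.2) · sin57.6°·cos27.7° / [1 − cos29.9°]
    = 5.047 · 0.7476 / 0.1331 = 28.34 m
FS = H_c / H = 28.34 / 13.8 = 2.054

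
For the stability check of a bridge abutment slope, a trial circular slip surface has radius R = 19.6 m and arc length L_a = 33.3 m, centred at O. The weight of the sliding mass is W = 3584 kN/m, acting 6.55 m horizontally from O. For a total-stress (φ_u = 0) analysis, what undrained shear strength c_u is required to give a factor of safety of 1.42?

FS = c_u·L_a·R / (W·d), so c_u = FS·W·d / (L_a·R).
c_u = 1.42·3584·6.55 / (33.30·19.6) = 33334.8 / 652.68 = 51.07 kPa

c_u = 51.1 kPa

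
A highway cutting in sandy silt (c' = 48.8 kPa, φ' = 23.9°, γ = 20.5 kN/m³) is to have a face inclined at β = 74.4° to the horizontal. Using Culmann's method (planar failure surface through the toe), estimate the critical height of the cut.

Culmann's analysis gives the critical failure plane at α_cr = (β + φ')/2 = (74.4 + 23.9)/2 = 49.2°, and the critical height
H_c = (4c'/γ) · sinβ cosφ' / [1 − cos(β − φ')]
    = (4·48.8/20.5) · sin74.4°·cos23.9° / [1 − cos(50.5°)]
    = 9.522 · 0.9632·0.9143 / [1 − 0.6361]
    = 9.522 · 0.8806 / 0.3639
    = 23.04 m

H_c = 23.04 m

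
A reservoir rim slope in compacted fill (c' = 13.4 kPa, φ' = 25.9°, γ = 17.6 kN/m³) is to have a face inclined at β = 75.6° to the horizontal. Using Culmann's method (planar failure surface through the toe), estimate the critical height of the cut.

H_c = 7.51 m

Culmann's analysis gives the critical failure plane at α_cr = (β + φ')/2 = (75.6 + 25.9)/2 = 50.8°, and the critical height
H_c = (4c'/γ) · sinβ cosφ' / [1 − cos(β − φ')]
    = (4·13.4/17.6) · sin75.6°·cos25.9° / [1 − cos(49.7°)]
    = 3.045 · 0.9686·0.8996 / [1 − 0.6468]
    = 3.045 · 0.8713 / 0.3532
    = 7.51 m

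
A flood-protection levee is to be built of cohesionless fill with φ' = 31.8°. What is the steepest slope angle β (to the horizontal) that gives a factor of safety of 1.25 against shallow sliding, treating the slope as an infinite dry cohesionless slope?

β = 26.4°

For an infinite dry cohesionless slope FS = tanφ'/tanβ, so tanβ = tanφ' / FS.
tanβ = tan31.8° / 1.25 = 0.6200 / 1.25 = 0.4960
β = arctan(0.4960) = 26.38°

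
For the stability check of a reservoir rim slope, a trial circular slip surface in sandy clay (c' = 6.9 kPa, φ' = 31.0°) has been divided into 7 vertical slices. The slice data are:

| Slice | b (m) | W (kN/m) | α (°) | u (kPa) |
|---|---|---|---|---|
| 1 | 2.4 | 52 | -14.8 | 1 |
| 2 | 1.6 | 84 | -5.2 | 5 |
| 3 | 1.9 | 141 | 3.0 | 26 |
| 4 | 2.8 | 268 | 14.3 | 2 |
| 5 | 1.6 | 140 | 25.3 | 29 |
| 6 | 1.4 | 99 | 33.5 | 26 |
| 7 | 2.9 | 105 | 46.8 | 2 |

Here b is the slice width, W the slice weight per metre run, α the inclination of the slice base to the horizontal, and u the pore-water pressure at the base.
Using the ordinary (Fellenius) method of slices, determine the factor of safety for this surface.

Ordinary method of slices: FS = Σ[c'·Δl_i + (W_i cosα_i − u_i·Δl_i)·tanφ'] / Σ W_i sinα_i, with Δl_i = b_i / cosα_i.
Slice 1: Δl = 2.4/cos(-14.8°) = 2.482 m; N'_1 = 52·cos(-14.8°) − 1·2.482 = 47.8; c'Δl = 17.13; W sinα = -13.3
Slice 2: Δl = 1.6/cos(-5.2°) = 1.607 m; N'_2 = 84·cos(-5.2°) − 5·1.607 = 75.6; c'Δl = 11.09; W sinα = -7.6
Slice 3: Δl = 1.9/cos3.0° = 1.903 m; N'_3 = 141·cos3.0° − 26·1.903 = 91.3; c'Δl = 13.13; W sinα = 7.4
Slice 4: Δl = 2.8/cos14.3° = 2.890 m; N'_4 = 268·cos14.3° − 2·2.890 = 253.9; c'Δl = 19.94; W sinα = 66.2
Slice 5: Δl = 1.6/cos25.3° = 1.770 m; N'_5 = 140·cos25.3° − 29·1.770 = 75.2; c'Δl = 12.21; W sinα = 59.8
Slice 6: Δl = 1.4/cos33.5° = 1.679 m; N'_6 = 99·cos33.5° − 26·1.679 = 38.9; c'Δl = 11.58; W sinα = 54.6
Slice 7: Δl = 2.9/cos46.8° = 4.236 m; N'_7 = 105·cos46.8° − 2·4.236 = 63.4; c'Δl = 29.23; W sinα = 76.5
Σc'Δl = 114.3 kN/m; ΣN' = 646.2 kN/m; ΣW sinα = 243.7 kN/m
Resisting = 114.3 + 646.2·tan31.0° = 114.3 + 388.3 = 502.6 kN/m
FS = 502.6 / 243.7 = 2.062

FS = 2.06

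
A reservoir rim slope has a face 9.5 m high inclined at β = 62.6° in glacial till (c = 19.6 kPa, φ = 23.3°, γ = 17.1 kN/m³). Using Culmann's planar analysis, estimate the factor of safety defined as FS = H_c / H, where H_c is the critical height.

FS = 1.74

H_c = (4c/γ) · sinβ cosφ / [1 − cos(β − φ)]
    = (4·19.6/17.1) · sin62.6°·cos23.3° / [1 − cos39.3°]
    = 4.585 · 0.8154 / 0.2262 = 16.53 m
FS = H_c / H = 16.53 / 9.5 = 1.740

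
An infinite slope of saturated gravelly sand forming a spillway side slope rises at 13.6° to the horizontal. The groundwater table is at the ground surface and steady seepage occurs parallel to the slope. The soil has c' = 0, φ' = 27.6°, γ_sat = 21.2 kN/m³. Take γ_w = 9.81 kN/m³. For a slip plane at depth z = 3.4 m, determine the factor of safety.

FS = 1.16

With seepage parallel to the slope and the water table at the surface, the effective normal stress on the slip plane uses the buoyant unit weight γ' = γ_sat − γ_w while the driving shear stress uses γ_sat:
FS = [c' + γ' z cos²β tanφ'] / [γ_sat z sinβ cosβ]
(For c' = 0 this reduces to FS = (γ'/γ_sat)·tanφ'/tanβ.)
γ' = 21.2 − 9.81 = 11.39 kN/m³
Numerator = 0.0 + 11.39·3.4·cos²13.6°·tan27.6° = 0.0 + 11.39·3.4·0.9447·0.5228 = 19.126 kPa
Denominator = 21.2·3.4·sin13.6°·cos13.6° = 21.2·3.4·0.2351·0.9720 = 16.474 kPa
FS = 19.126 / 16.474 = 1.161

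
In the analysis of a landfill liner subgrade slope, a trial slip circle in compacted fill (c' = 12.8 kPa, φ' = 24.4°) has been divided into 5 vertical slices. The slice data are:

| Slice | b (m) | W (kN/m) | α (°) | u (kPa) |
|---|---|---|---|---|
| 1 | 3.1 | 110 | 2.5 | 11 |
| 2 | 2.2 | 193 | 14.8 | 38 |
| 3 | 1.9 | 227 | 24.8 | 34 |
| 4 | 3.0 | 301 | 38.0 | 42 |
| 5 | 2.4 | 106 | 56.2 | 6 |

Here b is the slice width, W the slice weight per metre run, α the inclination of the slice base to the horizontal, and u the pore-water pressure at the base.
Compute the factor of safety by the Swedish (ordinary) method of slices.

Ordinary method of slices: FS = Σ[c'·Δl_i + (W_i cosα_i − u_i·Δl_i)·tanφ'] / Σ W_i sinα_i, with Δl_i = b_i / cosα_i.
Slice 1: Δl = 3.1/cos2.5° = 3.103 m; N'_1 = 110·cos2.5° − 11·3.103 = 75.8; c'Δl = 39.72; W sinα = 4.8
Slice 2: Δl = 2.2/cos14.8° = 2.275 m; N'_2 = 193·cos14.8° − 38·2.275 = 100.1; c'Δl = 29.13; W sinα = 49.3
Slice 3: Δl = 1.9/cos24.8° = 2.093 m; N'_3 = 227·cos24.8° − 34·2.093 = 134.9; c'Δl = 26.79; W sinα = 95.2
Slice 4: Δl = 3.0/cos38.0° = 3.807 m; N'_4 = 301·cos38.0° − 42·3.807 = 77.3; c'Δl = 48.73; W sinα = 185.3
Slice 5: Δl = 2.4/cos56.2° = 4.314 m; N'_5 = 106·cos56.2° − 6·4.314 = 33.1; c'Δl = 55.22; W sinα = 88.1
Σc'Δl = 199.6 kN/m; ΣN' = 421.2 kN/m; ΣW sinα = 422.7 kN/m
Resisting = 199.6 + 421.2·tan24.4° = 199.6 + 191.1 = 390.6 kN/m
FS = 390.6 / 422.7 = 0.924

FS = 0.92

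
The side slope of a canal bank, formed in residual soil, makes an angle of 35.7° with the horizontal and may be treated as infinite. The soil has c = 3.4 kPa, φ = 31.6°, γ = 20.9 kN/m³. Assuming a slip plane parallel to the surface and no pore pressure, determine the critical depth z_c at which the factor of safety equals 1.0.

z_c = 2.39 m

Setting FS = 1.00 in FS = [c + γz cos²β tanφ] / [γz sinβ cosβ] and solving for z:
z = c / [γ cosβ (FS·sinβ − cosβ·tanφ)]
  = 3.4 / [20.9·cos35.7°·(1.00·sin35.7° − cos35.7°·tan31.6°)]
  = 3.4 / [20.9·0.8121·(1.00·0.5835 − 0.8121·0.6152)]
  = 3.4 / 1.4247 = 2.386 m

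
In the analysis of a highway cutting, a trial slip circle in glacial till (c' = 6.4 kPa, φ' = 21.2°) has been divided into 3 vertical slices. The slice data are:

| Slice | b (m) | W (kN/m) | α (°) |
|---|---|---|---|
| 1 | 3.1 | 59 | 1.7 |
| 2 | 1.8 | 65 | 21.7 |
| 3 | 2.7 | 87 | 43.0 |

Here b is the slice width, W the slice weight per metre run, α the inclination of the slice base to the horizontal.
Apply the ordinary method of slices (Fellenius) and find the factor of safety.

FS = 1.49

Ordinary method of slices: FS = Σ[c'·Δl_i + (W_i cosα_i)·tanφ'] / Σ W_i sinα_i, with Δl_i = b_i / cosα_i.
Slice 1: Δl = 3.1/cos1.7° = 3.101 m; N'_1 = 59·cos1.7° = 59.0; c'Δl = 19.85; W sinα = 1.8
Slice 2: Δl = 1.8/cos21.7° = 1.937 m; N'_2 = 65·cos21.7° = 60.4; c'Δl = 12.40; W sinα = 24.0
Slice 3: Δl = 2.7/cos43.0° = 3.692 m; N'_3 = 87·cos43.0° = 63.6; c'Δl = 23.63; W sinα = 59.3
Σc'Δl = 55.9 kN/m; ΣN' = 183.0 kN/m; ΣW sinα = 85.1 kN/m
Resisting = 55.9 + 183.0·tan21.2° = 55.9 + 71.0 = 126.9 kN/m
FS = 126.9 / 85.1 = 1.490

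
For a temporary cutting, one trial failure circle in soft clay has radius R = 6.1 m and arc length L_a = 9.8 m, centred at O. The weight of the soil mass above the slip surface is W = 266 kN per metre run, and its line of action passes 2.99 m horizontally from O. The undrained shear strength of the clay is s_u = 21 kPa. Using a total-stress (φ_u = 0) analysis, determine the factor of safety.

FS = 1.58

Taking moments about the centre O, the resisting moment is provided by the undrained shear strength acting along the arc:
M_R = s_u·L_a·R = 21·9.80·6.1 = 1255.4 kN·m/m
M_D = W·d = 266·2.99 = 795.3 kN·m/m
FS = M_R / M_D = 1255.4 / 795.3 = 1.578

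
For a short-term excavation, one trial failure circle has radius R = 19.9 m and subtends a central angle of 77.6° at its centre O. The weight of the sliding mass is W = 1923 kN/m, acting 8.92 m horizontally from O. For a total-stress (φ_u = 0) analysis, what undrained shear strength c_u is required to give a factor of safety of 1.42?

c_u = 45.4 kPa

FS = c_u·L_a·R / (W·d), so c_u = FS·W·d / (L_a·R).
Arc length L_a = R·θ = 19.9·(77.6°·π/180) = 19.9·1.3544 = 26.95 m
c_u = 1.42·1923·8.92 / (26.95·19.9) = 24357.5 / 536.35 = 45.41 kPa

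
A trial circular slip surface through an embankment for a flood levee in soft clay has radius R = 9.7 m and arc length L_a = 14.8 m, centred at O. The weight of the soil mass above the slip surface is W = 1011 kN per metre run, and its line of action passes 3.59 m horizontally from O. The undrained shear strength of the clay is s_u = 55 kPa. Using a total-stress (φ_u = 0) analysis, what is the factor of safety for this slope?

FS = 2.18

Taking moments about the centre O, the resisting moment is provided by the undrained shear strength acting along the arc:
M_R = s_u·L_a·R = 55·14.80·9.7 = 7895.8 kN·m/m
M_D = W·d = 1011·3.59 = 3629.5 kN·m/m
FS = M_R / M_D = 7895.8 / 3629.5 = 2.175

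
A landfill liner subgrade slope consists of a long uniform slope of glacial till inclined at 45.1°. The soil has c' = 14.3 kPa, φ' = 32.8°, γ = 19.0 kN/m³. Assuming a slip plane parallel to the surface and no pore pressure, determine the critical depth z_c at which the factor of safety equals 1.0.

Setting FS = 1.00 in FS = [c' + γz cos²β tanφ'] / [γz sinβ cosβ] and solving for z:
z = c' / [γ cosβ (FS·sinβ − cosβ·tanφ')]
  = 14.3 / [19.0·cos45.1°·(1.00·sin45.1° − cos45.1°·tan32.8°)]
  = 14.3 / [19.0·0.7059·(1.00·0.7083 − 0.7059·0.6445)]
  = 14.3 / 3.3990 = 4.207 m

z_c = 4.21 m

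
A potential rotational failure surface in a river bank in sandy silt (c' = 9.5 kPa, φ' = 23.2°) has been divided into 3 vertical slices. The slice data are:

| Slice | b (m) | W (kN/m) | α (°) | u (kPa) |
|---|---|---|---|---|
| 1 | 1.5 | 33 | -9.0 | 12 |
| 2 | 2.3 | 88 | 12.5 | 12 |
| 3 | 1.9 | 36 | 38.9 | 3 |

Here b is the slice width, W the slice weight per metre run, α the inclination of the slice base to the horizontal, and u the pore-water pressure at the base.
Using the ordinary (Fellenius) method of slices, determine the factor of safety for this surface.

FS = 2.73

Ordinary method of slices: FS = Σ[c'·Δl_i + (W_i cosα_i − u_i·Δl_i)·tanφ'] / Σ W_i sinα_i, with Δl_i = b_i / cosα_i.
Slice 1: Δl = 1.5/cos(-9.0°) = 1.519 m; N'_1 = 33·cos(-9.0°) − 12·1.519 = 14.4; c'Δl = 14.43; W sinα = -5.2
Slice 2: Δl = 2.3/cos12.5° = 2.356 m; N'_2 = 88·cos12.5° − 12·2.356 = 57.6; c'Δl = 22.38; W sinα = 19.0
Slice 3: Δl = 1.9/cos38.9° = 2.441 m; N'_3 = 36·cos38.9° − 3·2.441 = 20.7; c'Δl = 23.19; W sinα = 22.6
Σc'Δl = 60.0 kN/m; ΣN' = 92.7 kN/m; ΣW sinα = 36.5 kN/m
Resisting = 60.0 + 92.7·tan23.2° = 60.0 + 39.7 = 99.7 kN/m
FS = 99.7 / 36.5 = 2.733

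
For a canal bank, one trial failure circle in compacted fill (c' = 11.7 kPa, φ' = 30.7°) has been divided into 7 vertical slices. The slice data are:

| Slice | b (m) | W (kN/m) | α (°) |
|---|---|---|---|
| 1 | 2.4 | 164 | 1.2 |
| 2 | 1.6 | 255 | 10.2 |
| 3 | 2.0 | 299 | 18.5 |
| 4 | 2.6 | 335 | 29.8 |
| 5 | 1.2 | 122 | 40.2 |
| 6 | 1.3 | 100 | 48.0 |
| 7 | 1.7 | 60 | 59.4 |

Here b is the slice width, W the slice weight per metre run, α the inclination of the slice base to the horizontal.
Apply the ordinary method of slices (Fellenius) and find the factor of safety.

Ordinary method of slices: FS = Σ[c'·Δl_i + (W_i cosα_i)·tanφ'] / Σ W_i sinα_i, with Δl_i = b_i / cosα_i.
Slice 1: Δl = 2.4/cos1.2° = 2.401 m; N'_1 = 164·cos1.2° = 164.0; c'Δl = 28.09; W sinα = 3.4
Slice 2: Δl = 1.6/cos10.2° = 1.626 m; N'_2 = 255·cos10.2° = 251.0; c'Δl = 19.02; W sinα = 45.2
Slice 3: Δl = 2.0/cos18.5° = 2.109 m; N'_3 = 299·cos18.5° = 283.5; c'Δl = 24.68; W sinα = 94.9
Slice 4: Δl = 2.6/cos29.8° = 2.996 m; N'_4 = 335·cos29.8° = 290.7; c'Δl = 35.06; W sinα = 166.5
Slice 5: Δl = 1.2/cos40.2° = 1.571 m; N'_5 = 122·cos40.2° = 93.2; c'Δl = 18.38; W sinα = 78.7
Slice 6: Δl = 1.3/cos48.0° = 1.943 m; N'_6 = 100·cos48.0° = 66.9; c'Δl = 22.73; W sinα = 74.3
Slice 7: Δl = 1.7/cos59.4° = 3.340 m; N'_7 = 60·cos59.4° = 30.5; c'Δl = 39.07; W sinα = 51.6
Σc'Δl = 187.0 kN/m; ΣN' = 1179.8 kN/m; ΣW sinα = 514.7 kN/m
Resisting = 187.0 + 1179.8·tan30.7° = 187.0 + 700.5 = 887.6 kN/m
FS = 887.6 / 514.7 = 1.725

FS = 1.72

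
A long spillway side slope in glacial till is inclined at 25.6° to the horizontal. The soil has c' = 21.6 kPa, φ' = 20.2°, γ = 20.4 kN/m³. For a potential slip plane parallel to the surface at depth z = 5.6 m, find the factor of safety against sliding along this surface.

FS = 1.25

For an infinite slope with a slip plane parallel to the surface (no pore pressure): FS = [c' + γz cos²β tanφ'] / [γz sinβ cosβ].
γz = 20.4·5.6 = 114.24 kN/m²
Numerator = 21.6 + 114.24·cos²25.6°·tan20.2° = 21.6 + 114.24·0.8133·0.3679 = 55.785 kPa
Denominator = 114.24·sin25.6°·cos25.6° = 114.24·0.4321·0.9018 = 44.516 kPa
FS = 55.785 / 44.516 = 1.253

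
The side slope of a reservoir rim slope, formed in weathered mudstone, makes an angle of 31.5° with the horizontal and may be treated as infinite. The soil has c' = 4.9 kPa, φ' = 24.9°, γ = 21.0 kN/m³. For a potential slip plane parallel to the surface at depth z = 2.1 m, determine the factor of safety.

FS = 1.01

For an infinite slope with a slip plane parallel to the surface (no pore pressure): FS = [c' + γz cos²β tanφ'] / [γz sinβ cosβ].
γz = 21.0·2.1 = 44.10 kN/m²
Numerator = 4.9 + 44.10·cos²31.5°·tan24.9° = 4.9 + 44.10·0.7270·0.4642 = 19.782 kPa
Denominator = 44.10·sin31.5°·cos31.5° = 44.10·0.5225·0.8526 = 19.647 kPa
FS = 19.782 / 19.647 = 1.007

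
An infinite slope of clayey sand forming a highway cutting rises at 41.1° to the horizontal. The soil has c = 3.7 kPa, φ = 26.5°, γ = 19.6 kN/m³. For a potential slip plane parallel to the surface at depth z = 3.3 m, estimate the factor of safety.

For an infinite slope with a slip plane parallel to the surface (no pore pressure): FS = [c + γz cos²β tanφ] / [γz sinβ cosβ].
γz = 19.6·3.3 = 64.68 kN/m²
Numerator = 3.7 + 64.68·cos²41.1°·tan26.5° = 3.7 + 64.68·0.5679·0.4986 = 22.012 kPa
Denominator = 64.68·sin41.1°·cos41.1° = 64.68·0.6574·0.7536 = 32.041 kPa
FS = 22.012 / 32.041 = 0.687

FS = 0.69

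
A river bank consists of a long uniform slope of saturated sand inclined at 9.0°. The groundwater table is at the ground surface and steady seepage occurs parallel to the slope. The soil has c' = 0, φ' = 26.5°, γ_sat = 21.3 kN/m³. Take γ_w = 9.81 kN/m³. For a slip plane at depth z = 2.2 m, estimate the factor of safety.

FS = 1.70

With seepage parallel to the slope and the water table at the surface, the effective normal stress on the slip plane uses the buoyant unit weight γ' = γ_sat − γ_w while the driving shear stress uses γ_sat:
FS = [c' + γ' z cos²β tanφ'] / [γ_sat z sinβ cosβ]
(For c' = 0 this reduces to FS = (γ'/γ_sat)·tanφ'/tanβ.)
γ' = 21.3 − 9.81 = 11.49 kN/m³
Numerator = 0.0 + 11.49·2.2·cos²9.0°·tan26.5° = 0.0 + 11.49·2.2·0.9755·0.4986 = 12.295 kPa
Denominator = 21.3·2.2·sin9.0°·cos9.0° = 21.3·2.2·0.1564·0.9877 = 7.240 kPa
FS = 12.295 / 7.240 = 1.698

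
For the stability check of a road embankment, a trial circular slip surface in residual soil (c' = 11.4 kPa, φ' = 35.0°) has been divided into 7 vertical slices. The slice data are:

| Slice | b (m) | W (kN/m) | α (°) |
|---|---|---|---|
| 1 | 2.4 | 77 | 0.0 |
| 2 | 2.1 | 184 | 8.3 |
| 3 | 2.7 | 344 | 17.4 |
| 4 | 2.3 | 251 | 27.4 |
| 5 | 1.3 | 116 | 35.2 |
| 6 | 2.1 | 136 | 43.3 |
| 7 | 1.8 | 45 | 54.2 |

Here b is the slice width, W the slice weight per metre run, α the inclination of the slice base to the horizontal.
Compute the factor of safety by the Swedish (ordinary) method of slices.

FS = 2.09

Ordinary method of slices: FS = Σ[c'·Δl_i + (W_i cosα_i)·tanφ'] / Σ W_i sinα_i, with Δl_i = b_i / cosα_i.
Slice 1: Δl = 2.4/cos0.0° = 2.400 m; N'_1 = 77·cos0.0° = 77.0; c'Δl = 27.36; W sinα = 0.0
Slice 2: Δl = 2.1/cos8.3° = 2.122 m; N'_2 = 184·cos8.3° = 182.1; c'Δl = 24.19; W sinα = 26.6
Slice 3: Δl = 2.7/cos17.4° = 2.829 m; N'_3 = 344·cos17.4° = 328.3; c'Δl = 32.26; W sinα = 102.9
Slice 4: Δl = 2.3/cos27.4° = 2.591 m; N'_4 = 251·cos27.4° = 222.8; c'Δl = 29.53; W sinα = 115.5
Slice 5: Δl = 1.3/cos35.2° = 1.591 m; N'_5 = 116·cos35.2° = 94.8; c'Δl = 18.14; W sinα = 66.9
Slice 6: Δl = 2.1/cos43.3° = 2.886 m; N'_6 = 136·cos43.3° = 99.0; c'Δl = 32.89; W sinα = 93.3
Slice 7: Δl = 1.8/cos54.2° = 3.077 m; N'_7 = 45·cos54.2° = 26.3; c'Δl = 35.08; W sinα = 36.5
Σc'Δl = 199.5 kN/m; ΣN' = 1030.3 kN/m; ΣW sinα = 441.6 kN/m
Resisting = 199.5 + 1030.3·tan35.0° = 199.5 + 721.4 = 920.9 kN/m
FS = 920.9 / 441.6 = 2.085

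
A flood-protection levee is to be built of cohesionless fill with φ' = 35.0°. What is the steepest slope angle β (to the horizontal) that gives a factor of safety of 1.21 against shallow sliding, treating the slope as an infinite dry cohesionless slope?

For an infinite dry cohesionless slope FS = tanφ'/tanβ, so tanβ = tanφ' / FS.
tanβ = tan35.0° / 1.21 = 0.7002 / 1.21 = 0.5787
β = arctan(0.5787) = 30.06°

β = 30.1°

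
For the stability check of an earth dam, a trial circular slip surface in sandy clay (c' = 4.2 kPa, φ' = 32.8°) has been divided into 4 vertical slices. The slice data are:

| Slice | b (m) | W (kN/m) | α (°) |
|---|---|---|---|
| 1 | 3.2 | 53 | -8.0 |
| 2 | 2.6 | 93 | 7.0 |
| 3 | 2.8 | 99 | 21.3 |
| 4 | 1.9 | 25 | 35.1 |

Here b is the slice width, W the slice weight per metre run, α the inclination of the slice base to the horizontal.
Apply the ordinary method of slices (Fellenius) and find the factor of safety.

Ordinary method of slices: FS = Σ[c'·Δl_i + (W_i cosα_i)·tanφ'] / Σ W_i sinα_i, with Δl_i = b_i / cosα_i.
Slice 1: Δl = 3.2/cos(-8.0°) = 3.231 m; N'_1 = 53·cos(-8.0°) = 52.5; c'Δl = 13.57; W sinα = -7.4
Slice 2: Δl = 2.6/cos7.0° = 2.620 m; N'_2 = 93·cos7.0° = 92.3; c'Δl = 11.00; W sinα = 11.3
Slice 3: Δl = 2.8/cos21.3° = 3.005 m; N'_3 = 99·cos21.3° = 92.2; c'Δl = 12.62; W sinα = 36.0
Slice 4: Δl = 1.9/cos35.1° = 2.322 m; N'_4 = 25·cos35.1° = 20.5; c'Δl = 9.75; W sinα = 14.4
Σc'Δl = 47.0 kN/m; ΣN' = 257.5 kN/m; ΣW sinα = 54.3 kN/m
Resisting = 47.0 + 257.5·tan32.8° = 47.0 + 165.9 = 212.9 kN/m
FS = 212.9 / 54.3 = 3.921

FS = 3.92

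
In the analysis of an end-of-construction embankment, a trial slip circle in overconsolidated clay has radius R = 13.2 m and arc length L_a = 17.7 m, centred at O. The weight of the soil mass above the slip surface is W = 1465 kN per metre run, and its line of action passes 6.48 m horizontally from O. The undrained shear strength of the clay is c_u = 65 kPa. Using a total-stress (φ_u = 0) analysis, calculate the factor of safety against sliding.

FS = 1.60

Taking moments about the centre O, the resisting moment is provided by the undrained shear strength acting along the arc:
M_R = c_u·L_a·R = 65·17.70·13.2 = 15186.6 kN·m/m
M_D = W·d = 1465·6.48 = 9493.2 kN·m/m
FS = M_R / M_D = 15186.6 / 9493.2 = 1.600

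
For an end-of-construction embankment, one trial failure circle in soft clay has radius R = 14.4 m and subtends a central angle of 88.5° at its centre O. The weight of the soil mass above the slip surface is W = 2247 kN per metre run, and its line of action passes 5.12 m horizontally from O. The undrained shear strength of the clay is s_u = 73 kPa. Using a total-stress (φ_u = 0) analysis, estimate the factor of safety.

Taking moments about the centre O, the resisting moment is provided by the undrained shear strength acting along the arc:
Arc length L_a = R·θ = 14.4·(88.5°·π/180) = 14.4·1.5446 = 22.24 m
M_R = s_u·L_a·R = 73·22.24·14.4 = 23381.3 kN·m/m
M_D = W·d = 2247·5.12 = 11504.6 kN·m/m
FS = M_R / M_D = 23381.3 / 11504.6 = 2.032

FS = 2.03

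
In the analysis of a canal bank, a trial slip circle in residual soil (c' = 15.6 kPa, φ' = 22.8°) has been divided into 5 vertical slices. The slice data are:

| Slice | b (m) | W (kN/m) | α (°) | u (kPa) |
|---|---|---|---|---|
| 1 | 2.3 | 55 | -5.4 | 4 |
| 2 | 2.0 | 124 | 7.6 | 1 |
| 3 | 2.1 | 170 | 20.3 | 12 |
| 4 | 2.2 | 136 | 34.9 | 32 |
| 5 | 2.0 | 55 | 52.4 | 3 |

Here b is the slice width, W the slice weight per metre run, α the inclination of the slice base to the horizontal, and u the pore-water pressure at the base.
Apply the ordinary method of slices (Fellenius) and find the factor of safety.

Ordinary method of slices: FS = Σ[c'·Δl_i + (W_i cosα_i − u_i·Δl_i)·tanφ'] / Σ W_i sinα_i, with Δl_i = b_i / cosα_i.
Slice 1: Δl = 2.3/cos(-5.4°) = 2.310 m; N'_1 = 55·cos(-5.4°) − 4·2.310 = 45.5; c'Δl = 36.04; W sinα = -5.2
Slice 2: Δl = 2.0/cos7.6° = 2.018 m; N'_2 = 124·cos7.6° − 1·2.018 = 120.9; c'Δl = 31.48; W sinα = 16.4
Slice 3: Δl = 2.1/cos20.3° = 2.239 m; N'_3 = 170·cos20.3° − 12·2.239 = 132.6; c'Δl = 34.93; W sinα = 59.0
Slice 4: Δl = 2.2/cos34.9° = 2.682 m; N'_4 = 136·cos34.9° − 32·2.682 = 25.7; c'Δl = 41.85; W sinα = 77.8
Slice 5: Δl = 2.0/cos52.4° = 3.278 m; N'_5 = 55·cos52.4° − 3·3.278 = 23.7; c'Δl = 51.14; W sinα = 43.6
Σc'Δl = 195.4 kN/m; ΣN' = 348.4 kN/m; ΣW sinα = 191.6 kN/m
Resisting = 195.4 + 348.4·tan22.8° = 195.4 + 146.5 = 341.9 kN/m
FS = 341.9 / 191.6 = 1.784

FS = 1.78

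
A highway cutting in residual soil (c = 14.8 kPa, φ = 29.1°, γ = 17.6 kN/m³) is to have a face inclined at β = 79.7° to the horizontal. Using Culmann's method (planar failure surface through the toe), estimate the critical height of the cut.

H_c = 7.92 m

Culmann's analysis gives the critical failure plane at α_cr = (β + φ)/2 = (79.7 + 29.1)/2 = 54.4°, and the critical height
H_c = (4c/γ) · sinβ cosφ / [1 − cos(β − φ)]
    = (4·14.8/17.6) · sin79.7°·cos29.1° / [1 − cos(50.6°)]
    = 3.364 · 0.9839·0.8738 / [1 − 0.6347]
    = 3.364 · 0.8597 / 0.3653
    = 7.92 m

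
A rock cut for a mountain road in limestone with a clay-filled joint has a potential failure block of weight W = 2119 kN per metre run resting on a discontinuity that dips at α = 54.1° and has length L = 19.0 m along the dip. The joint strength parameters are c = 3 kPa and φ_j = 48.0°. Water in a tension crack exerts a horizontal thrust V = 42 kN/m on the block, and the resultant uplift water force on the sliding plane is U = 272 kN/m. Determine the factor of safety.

Resolving the block weight along and normal to the plane and applying the Mohr–Coulomb strength on the joint:
N' = W cosα − U − V sinα = 2119·cos54.1° − 272 − 42·sin54.1° = 936.5 kN/m
Driving force T = W sinα + V cosα = 2119·sin54.1° + 42·cos54.1° = 1741.1 kN/m
Resisting force R = c·L + N'·tanφ_j = 3·19.0 + 936.5·tan48.0° = 57.0 + 1040.1 = 1097.1 kN/m
FS = R / T = 1097.1 / 1741.1 = 0.630

FS = 0.63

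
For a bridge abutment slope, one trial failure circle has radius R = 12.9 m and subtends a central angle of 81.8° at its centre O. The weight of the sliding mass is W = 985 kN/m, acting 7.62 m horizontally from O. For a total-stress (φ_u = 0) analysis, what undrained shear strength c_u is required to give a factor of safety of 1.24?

FS = c_u·L_a·R / (W·d), so c_u = FS·W·d / (L_a·R).
Arc length L_a = R·θ = 12.9·(81.8°·π/180) = 12.9·1.4277 = 18.42 m
c_u = 1.24·985·7.62 / (18.42·12.9) = 9307.1 / 237.58 = 39.17 kPa

c_u = 39.2 kPa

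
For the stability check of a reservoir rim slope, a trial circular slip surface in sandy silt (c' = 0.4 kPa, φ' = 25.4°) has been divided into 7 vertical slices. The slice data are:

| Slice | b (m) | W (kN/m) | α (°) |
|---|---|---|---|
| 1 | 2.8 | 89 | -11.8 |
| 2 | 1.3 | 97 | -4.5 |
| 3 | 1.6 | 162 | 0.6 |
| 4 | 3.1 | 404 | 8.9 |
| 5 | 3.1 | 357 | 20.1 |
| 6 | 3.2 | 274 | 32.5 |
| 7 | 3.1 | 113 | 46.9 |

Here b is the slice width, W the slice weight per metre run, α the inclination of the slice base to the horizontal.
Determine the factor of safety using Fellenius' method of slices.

FS = 1.71

Ordinary method of slices: FS = Σ[c'·Δl_i + (W_i cosα_i)·tanφ'] / Σ W_i sinα_i, with Δl_i = b_i / cosα_i.
Slice 1: Δl = 2.8/cos(-11.8°) = 2.860 m; N'_1 = 89·cos(-11.8°) = 87.1; c'Δl = 1.14; W sinα = -18.2
Slice 2: Δl = 1.3/cos(-4.5°) = 1.304 m; N'_2 = 97·cos(-4.5°) = 96.7; c'Δl = 0.52; W sinα = -7.6
Slice 3: Δl = 1.6/cos0.6° = 1.600 m; N'_3 = 162·cos0.6° = 162.0; c'Δl = 0.64; W sinα = 1.7
Slice 4: Δl = 3.1/cos8.9° = 3.138 m; N'_4 = 404·cos8.9° = 399.1; c'Δl = 1.26; W sinα = 62.5
Slice 5: Δl = 3.1/cos20.1° = 3.301 m; N'_5 = 357·cos20.1° = 335.3; c'Δl = 1.32; W sinα = 122.7
Slice 6: Δl = 3.2/cos32.5° = 3.794 m; N'_6 = 274·cos32.5° = 231.1; c'Δl = 1.52; W sinα = 147.2
Slice 7: Δl = 3.1/cos46.9° = 4.537 m; N'_7 = 113·cos46.9° = 77.2; c'Δl = 1.81; W sinα = 82.5
Σc'Δl = 8.2 kN/m; ΣN' = 1388.5 kN/m; ΣW sinα = 390.8 kN/m
Resisting = 8.2 + 1388.5·tan25.4° = 8.2 + 659.3 = 667.5 kN/m
FS = 667.5 / 390.8 = 1.708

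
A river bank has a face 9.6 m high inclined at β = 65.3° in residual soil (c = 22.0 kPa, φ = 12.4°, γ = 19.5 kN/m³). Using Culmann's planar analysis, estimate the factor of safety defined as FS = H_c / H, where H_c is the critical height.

H_c = (4c/γ) · sinβ cosφ / [1 − cos(β − φ)]
    = (4·22.0/19.5) · sin65.3°·cos12.4° / [1 − cos52.9°]
    = 4.513 · 0.8873 / 0.3968 = 10.09 m
FS = H_c / H = 10.09 / 9.6 = 1.051

FS = 1.05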